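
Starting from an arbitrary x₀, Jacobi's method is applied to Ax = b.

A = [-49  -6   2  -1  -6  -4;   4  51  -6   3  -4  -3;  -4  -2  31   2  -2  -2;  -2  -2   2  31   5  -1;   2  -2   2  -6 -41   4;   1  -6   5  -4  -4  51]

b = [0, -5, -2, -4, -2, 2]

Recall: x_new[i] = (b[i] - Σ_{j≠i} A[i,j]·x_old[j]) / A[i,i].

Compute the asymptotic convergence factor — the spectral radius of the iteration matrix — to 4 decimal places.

0.1936

Diagonal D = diag(-49, 51, 31, 31, -41, 51); L, U strict lower/upper.
Jacobi: T = -D⁻¹(L+U), T[0,1] = -(-6)/(-49) = -0.1224; T[0,0] = 0.
  T[0,:] = [+0.0000  -0.1224  +0.0408  -0.0204  -0.1224  -0.0816]
  T[1,:] = [-0.0784  +0.0000  +0.1176  -0.0588  +0.0784  +0.0588]
  T[2,:] = [+0.1290  +0.0645  +0.0000  -0.0645  +0.0645  +0.0645]
  T[3,:] = [+0.0645  +0.0645  -0.0645  +0.0000  -0.1613  +0.0323]
  T[4,:] = [+0.0488  -0.0488  +0.0488  -0.1463  +0.0000  +0.0976]
  T[5,:] = [-0.0196  +0.1176  -0.0980  +0.0784  +0.0784  +0.0000]
|roots of det(T-λI)|: 0.1936, 0.1550, 0.1550, 0.1368, 0.0690, 0.0346.
spectral radius ρ = 0.1936; 0.1936 < 1, so it converges for any x₀.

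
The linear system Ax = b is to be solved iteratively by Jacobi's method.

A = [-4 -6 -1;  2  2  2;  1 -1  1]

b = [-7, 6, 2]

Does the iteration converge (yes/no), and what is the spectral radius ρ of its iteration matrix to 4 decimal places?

no, ρ = 1.3064

Let D = diag(-4, 2, 1); L, U the strict triangles.
Jacobi: T = -D⁻¹(L+U), T[2,0] = -(1)/(1) = -1.0000; T[2,2] = 0.
  T[0,:] = [+0.0000 -1.5000 -0.2500]
  T[1,:] = [-1.0000 +0.0000 -1.0000]
  T[2,:] = [-1.0000 +1.0000 +0.0000]
|roots of det(T-λI)|: 1.3064, 0.9782, 0.9782.
spectral radius ρ = 1.3064; 1.3064 > 1, so it fails to converge.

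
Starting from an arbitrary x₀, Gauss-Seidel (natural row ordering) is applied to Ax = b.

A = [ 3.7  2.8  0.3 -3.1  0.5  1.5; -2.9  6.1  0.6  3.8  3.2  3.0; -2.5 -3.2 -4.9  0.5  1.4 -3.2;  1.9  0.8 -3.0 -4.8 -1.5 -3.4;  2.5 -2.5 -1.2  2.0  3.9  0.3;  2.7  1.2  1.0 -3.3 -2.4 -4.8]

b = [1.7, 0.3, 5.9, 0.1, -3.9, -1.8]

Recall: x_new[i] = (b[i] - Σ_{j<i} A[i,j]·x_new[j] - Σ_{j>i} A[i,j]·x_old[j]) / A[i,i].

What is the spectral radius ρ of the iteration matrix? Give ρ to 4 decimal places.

1.1417

Diagonal D = diag(3.7, 6.1, -4.9, -4.8, 3.9, -4.8); L, U strict lower/upper.
T_GS = -(D+L)⁻¹U: row 0 first, T[0,3] = -(-3.1)/(3.7) = +0.8378; later rows by forward substitution.
  T[0,:] = [+0.0000, -0.7568, -0.0811, +0.8378, -0.1351, -0.4054]
  T[1,:] = [+0.0000, -0.3598, -0.1369, -0.2246, -0.5888, -0.6845]
  T[2,:] = [+0.0000, +0.6211, +0.1308, -0.1787, +0.7392, +0.0008]
  T[3,:] = [+0.0000, -0.7477, -0.1366, +0.4059, -0.9261, -0.9834]
  T[4,:] = [+0.0000, +0.8290, +0.0745, -0.9442, +0.4116, +0.2487]
  T[5,:] = [+0.0000, -0.2867, +0.0041, +0.5709, +0.3617, +0.1527]
eigenvalue magnitudes: 1.1417, 0.4125, 0.4125, 0.2642, 0.0020, 0.0000.
spectral radius ρ = 1.1417; 1.1417 > 1, so it fails to converge.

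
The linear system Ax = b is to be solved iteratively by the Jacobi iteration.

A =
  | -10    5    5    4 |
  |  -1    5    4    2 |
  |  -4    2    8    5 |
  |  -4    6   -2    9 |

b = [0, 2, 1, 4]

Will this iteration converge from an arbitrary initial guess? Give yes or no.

Diagonal D = diag(-10, 5, 8, 9); L, U strict lower/upper.
T_J = -D⁻¹(L+U): T[3,1] = -(6)/(9) = -0.6667; T[3,3] = 0.
  T[0,:] = [+0.0000  +0.5000  +0.5000  +0.4000]
  T[1,:] = [+0.2000  +0.0000  -0.8000  -0.4000]
  T[2,:] = [+0.5000  -0.2500  +0.0000  -0.6250]
  T[3,:] = [+0.4444  -0.6667  +0.2222  +0.0000]
eigenvalue magnitudes: 1.2557, 0.6541, 0.6541, 0.3102.
ρ = 1.2557; 1.2557 > 1, so it fails to converge.

no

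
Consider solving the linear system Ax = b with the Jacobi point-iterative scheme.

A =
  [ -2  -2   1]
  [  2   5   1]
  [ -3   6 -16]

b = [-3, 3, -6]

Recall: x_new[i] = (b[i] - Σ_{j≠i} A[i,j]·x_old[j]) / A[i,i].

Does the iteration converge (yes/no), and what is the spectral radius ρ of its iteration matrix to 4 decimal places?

Write A = D+L+U with D = diag(-2, 5, -16).
T_J = -D⁻¹(L+U): T[1,0] = -(2)/(5) = -0.4000; T[1,1] = 0.
  T[0,:] = [+0.0000  -1.0000  +0.5000]
  T[1,:] = [-0.4000  +0.0000  -0.2000]
  T[2,:] = [-0.1875  +0.3750  +0.0000]
|roots of det(T-λI)|: 0.6383, 0.4198, 0.4198.
ρ(T) = max|λ| = 0.6383; 0.6383 < 1: convergent.

yes, ρ = 0.6383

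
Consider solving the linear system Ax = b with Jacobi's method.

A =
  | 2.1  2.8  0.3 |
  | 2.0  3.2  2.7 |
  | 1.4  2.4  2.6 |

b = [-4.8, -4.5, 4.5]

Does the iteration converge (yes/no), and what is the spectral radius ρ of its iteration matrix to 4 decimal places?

Split A = D + L + U, D = diag(2.1, 3.2, 2.6).
Jacobi T = -D⁻¹(L+U): T[0,1] = -(2.8)/(2.1) = -1.3333; T[0,0] = 0.
  T[0,:] = [+0.0000 -1.3333 -0.1429]
  T[1,:] = [-0.6250 +0.0000 -0.8438]
  T[2,:] = [-0.5385 -0.9231 +0.0000]
|roots of det(T-λI)|: 1.4689, 1.0007, 0.4682.
ρ(T) = max|λ| = 1.4689; 1.4689 > 1 ⇒ diverges.

no, ρ = 1.4689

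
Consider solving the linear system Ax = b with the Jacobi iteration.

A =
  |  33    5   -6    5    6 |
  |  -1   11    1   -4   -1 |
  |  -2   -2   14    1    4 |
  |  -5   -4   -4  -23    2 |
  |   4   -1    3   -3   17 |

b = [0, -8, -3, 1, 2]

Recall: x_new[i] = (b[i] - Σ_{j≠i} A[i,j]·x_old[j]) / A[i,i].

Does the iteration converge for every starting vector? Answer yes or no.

yes

Diagonal D = diag(33, 11, 14, -23, 17); L, U strict lower/upper.
Jacobi T = -D⁻¹(L+U): T[1,2] = -(1)/(11) = -0.0909; T[1,1] = 0.
  T[0,:] = [+0.0000 -0.1515 +0.1818 -0.1515 -0.1818]
  T[1,:] = [+0.0909 +0.0000 -0.0909 +0.3636 +0.0909]
  T[2,:] = [+0.1429 +0.1429 +0.0000 -0.0714 -0.2857]
  T[3,:] = [-0.2174 -0.1739 -0.1739 +0.0000 +0.0870]
  T[4,:] = [-0.2353 +0.0588 -0.1765 +0.1765 +0.0000]
|roots of det(T-λI)|: 0.5134, 0.2772, 0.2772, 0.1966, 0.1966.
ρ(T) = max|λ| = 0.5134; 0.5134 < 1, so it converges for any x₀.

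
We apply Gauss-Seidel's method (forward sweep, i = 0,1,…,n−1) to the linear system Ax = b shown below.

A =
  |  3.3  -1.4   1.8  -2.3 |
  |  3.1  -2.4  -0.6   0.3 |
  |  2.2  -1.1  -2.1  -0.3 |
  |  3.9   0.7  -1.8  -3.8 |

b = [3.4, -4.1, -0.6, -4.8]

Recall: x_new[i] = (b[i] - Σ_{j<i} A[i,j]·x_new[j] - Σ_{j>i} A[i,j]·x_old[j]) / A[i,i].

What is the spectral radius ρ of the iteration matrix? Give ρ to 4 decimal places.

Diagonal D = diag(3.3, -2.4, -2.1, -3.8); L, U strict lower/upper.
GS T = -(D+L)⁻¹U: row 0 first, T[0,2] = -(1.8)/(3.3) = -0.5455; later rows by forward substitution.
  T[0,:] = [+0.0000  +0.4242  -0.5455  +0.6970]
  T[1,:] = [+0.0000  +0.5480  -0.9545  +1.0253]
  T[2,:] = [+0.0000  +0.1574  -0.0714  +0.0503]
  T[3,:] = [+0.0000  +0.4618  -0.7018  +0.8804]
|λ(T)| sorted: 1.2948, 0.1096, 0.1096, 0.0000.
ρ(T) = max|λ| = 1.2948; 1.2948 > 1 ⇒ diverges.

1.2948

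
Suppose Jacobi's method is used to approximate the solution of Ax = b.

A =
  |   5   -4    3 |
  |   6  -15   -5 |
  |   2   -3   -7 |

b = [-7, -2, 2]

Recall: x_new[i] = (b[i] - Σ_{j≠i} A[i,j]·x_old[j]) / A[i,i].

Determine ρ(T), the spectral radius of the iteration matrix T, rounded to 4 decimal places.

A = D + L + U where D = diag(5, -15, -7).
Jacobi T = -D⁻¹(L+U): T[1,0] = -(6)/(-15) = +0.4000; T[1,1] = 0.
  T[0,:] = [+0.0000  +0.8000  -0.6000]
  T[1,:] = [+0.4000  +0.0000  -0.3333]
  T[2,:] = [+0.2857  -0.4286  +0.0000]
moduli |λ_i(T)| = 0.5808, 0.4864, 0.0944.
ρ = 0.5808; 0.5808 < 1, so it converges for any x₀.

0.5808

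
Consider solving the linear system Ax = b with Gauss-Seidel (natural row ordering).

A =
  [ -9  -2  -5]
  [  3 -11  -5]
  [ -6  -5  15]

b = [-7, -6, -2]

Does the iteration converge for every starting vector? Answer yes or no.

yes

A = D + L + U where D = diag(-9, -11, 15).
T_GS = -(D+L)⁻¹U: row 0 first, T[0,1] = -(-2)/(-9) = -0.2222; later rows by forward substitution.
  T[0,:] = [+0.0000, -0.2222, -0.5556]
  T[1,:] = [+0.0000, -0.0606, -0.6061]
  T[2,:] = [+0.0000, -0.1091, -0.4242]
eigenvalue magnitudes: 0.5573, 0.0725, 0.0000.
ρ(T) = max|λ| = 0.5573; 0.5573 < 1: convergent.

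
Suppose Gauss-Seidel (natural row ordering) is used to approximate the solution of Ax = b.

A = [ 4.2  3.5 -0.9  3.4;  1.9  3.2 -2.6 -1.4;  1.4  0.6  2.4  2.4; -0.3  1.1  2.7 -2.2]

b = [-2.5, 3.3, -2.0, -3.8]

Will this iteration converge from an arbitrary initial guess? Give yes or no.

no

Write A = D+L+U with D = diag(4.2, 3.2, 2.4, -2.2).
Gauss-Seidel: T = -(D+L)⁻¹U, row 0 first, T[0,1] = -(3.5)/(4.2) = -0.8333; later rows by forward substitution.
  T[0,:] = [+0.0000  -0.8333  +0.2143  -0.8095]
  T[1,:] = [+0.0000  +0.4948  +0.6853  +0.9182]
  T[2,:] = [+0.0000  +0.3624  -0.2963  -0.7573]
  T[3,:] = [+0.0000  +0.8058  -0.0502  -0.3600]
|roots of det(T-λI)|: 1.2322, 0.9954, 0.0753, 0.0000.
spectral radius ρ = 1.2322; 1.2322 > 1: divergent.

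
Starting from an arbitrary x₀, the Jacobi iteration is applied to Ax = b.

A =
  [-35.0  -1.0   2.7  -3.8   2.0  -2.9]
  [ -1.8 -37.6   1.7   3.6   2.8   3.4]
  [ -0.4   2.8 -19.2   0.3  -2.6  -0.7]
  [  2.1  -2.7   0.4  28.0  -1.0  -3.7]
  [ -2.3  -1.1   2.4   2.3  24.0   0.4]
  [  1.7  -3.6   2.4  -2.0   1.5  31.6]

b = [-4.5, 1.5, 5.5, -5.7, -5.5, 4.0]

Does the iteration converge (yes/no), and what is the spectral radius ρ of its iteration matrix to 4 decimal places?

yes, ρ = 0.2236

Split A = D + L + U, D = diag(-35, -37.6, -19.2, 28, 24, 31.6).
Jacobi T = -D⁻¹(L+U): T[5,1] = -(-3.6)/(31.6) = +0.1139; T[5,5] = 0.
  T[0,:] = [+0.0000 -0.0286 +0.0771 -0.1086 +0.0571 -0.0829]
  T[1,:] = [-0.0479 +0.0000 +0.0452 +0.0957 +0.0745 +0.0904]
  T[2,:] = [-0.0208 +0.1458 +0.0000 +0.0156 -0.1354 -0.0365]
  T[3,:] = [-0.0750 +0.0964 -0.0143 +0.0000 +0.0357 +0.1321]
  T[4,:] = [+0.0958 +0.0458 -0.1000 -0.0958 +0.0000 -0.0167]
  T[5,:] = [-0.0538 +0.1139 -0.0759 +0.0633 -0.0475 +0.0000]
|λ(T)| sorted: 0.2236, 0.1867, 0.1867, 0.1141, 0.0836, 0.0535.
ρ = 0.2236; 0.2236 < 1 ⇒ converges.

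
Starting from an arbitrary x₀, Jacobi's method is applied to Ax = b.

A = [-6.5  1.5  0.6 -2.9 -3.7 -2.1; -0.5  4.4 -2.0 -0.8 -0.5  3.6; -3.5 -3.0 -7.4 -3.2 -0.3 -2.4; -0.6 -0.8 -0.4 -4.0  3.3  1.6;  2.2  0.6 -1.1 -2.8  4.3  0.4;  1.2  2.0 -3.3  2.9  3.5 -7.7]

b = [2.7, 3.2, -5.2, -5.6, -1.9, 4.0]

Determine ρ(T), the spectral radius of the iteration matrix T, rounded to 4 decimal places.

Write A = D+L+U with D = diag(-6.5, 4.4, -7.4, -4, 4.3, -7.7).
T_J = -D⁻¹(L+U): T[2,1] = -(-3)/(-7.4) = -0.4054; T[2,2] = 0.
  T[0,:] = [+0.0000 +0.2308 +0.0923 -0.4462 -0.5692 -0.3231]
  T[1,:] = [+0.1136 +0.0000 +0.4545 +0.1818 +0.1136 -0.8182]
  T[2,:] = [-0.4730 -0.4054 +0.0000 -0.4324 -0.0405 -0.3243]
  T[3,:] = [-0.1500 -0.2000 -0.1000 +0.0000 +0.8250 +0.4000]
  T[4,:] = [-0.5116 -0.1395 +0.2558 +0.6512 +0.0000 -0.0930]
  T[5,:] = [+0.1558 +0.2597 -0.4286 +0.3766 +0.4545 +0.0000]
|roots of det(T-λI)|: 1.1958, 0.7581, 0.7444, 0.7444, 0.3984, 0.3984.
spectral radius ρ = 1.1958; 1.1958 > 1, so it fails to converge.

1.1958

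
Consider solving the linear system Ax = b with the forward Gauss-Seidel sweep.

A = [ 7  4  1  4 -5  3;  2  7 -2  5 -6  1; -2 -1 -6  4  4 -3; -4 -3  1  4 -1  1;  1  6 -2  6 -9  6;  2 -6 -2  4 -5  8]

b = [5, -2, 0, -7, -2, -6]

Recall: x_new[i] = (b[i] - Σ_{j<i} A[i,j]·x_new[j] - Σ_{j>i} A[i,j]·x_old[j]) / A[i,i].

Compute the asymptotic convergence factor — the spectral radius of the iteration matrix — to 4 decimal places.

1.2238

Diagonal D = diag(7, 7, -6, 4, -9, 8); L, U strict lower/upper.
T_GS = -(D+L)⁻¹U: row 0 first, T[0,4] = -(-5)/(7) = +0.7143; later rows by forward substitution.
  T[0,:] = [+0.0000 -0.5714 -0.1429 -0.5714 +0.7143 -0.4286]
  T[1,:] = [+0.0000 +0.1633 +0.3265 -0.5510 +0.6531 -0.0204]
  T[2,:] = [+0.0000 +0.1633 -0.0068 +0.9490 +0.3197 -0.3537]
  T[3,:] = [+0.0000 -0.4898 +0.1037 -1.2219 +1.3741 -0.6054]
  T[4,:] = [+0.0000 -0.3175 +0.2725 -1.4563 +1.3598 +0.2804]
  T[5,:] = [+0.0000 +0.3526 +0.3973 -0.3324 +0.5539 +0.4814]
eigenvalue magnitudes: 1.2238, 0.7330, 0.7330, 0.4419, 0.0156, 0.0000.
ρ = 1.2238; 1.2238 > 1: divergent.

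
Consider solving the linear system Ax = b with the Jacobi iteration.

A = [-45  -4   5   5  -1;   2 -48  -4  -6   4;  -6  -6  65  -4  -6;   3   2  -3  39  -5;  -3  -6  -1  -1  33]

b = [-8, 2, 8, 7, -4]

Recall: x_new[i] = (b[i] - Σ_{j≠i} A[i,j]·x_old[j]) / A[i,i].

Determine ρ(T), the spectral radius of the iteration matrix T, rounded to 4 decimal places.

Diagonal D = diag(-45, -48, 65, 39, 33); L, U strict lower/upper.
Jacobi: T = -D⁻¹(L+U), T[4,1] = -(-6)/(33) = +0.1818; T[4,4] = 0.
  T[0,:] = [+0.0000  -0.0889  +0.1111  +0.1111  -0.0222]
  T[1,:] = [+0.0417  +0.0000  -0.0833  -0.1250  +0.0833]
  T[2,:] = [+0.0923  +0.0923  +0.0000  +0.0615  +0.0923]
  T[3,:] = [-0.0769  -0.0513  +0.0769  +0.0000  +0.1282]
  T[4,:] = [+0.0909  +0.1818  +0.0303  +0.0303  +0.0000]
|roots of det(T-λI)|: 0.1929, 0.1595, 0.1355, 0.1355, 0.0729.
spectral radius ρ = 0.1929; 0.1929 < 1, so it converges for any x₀.

0.1929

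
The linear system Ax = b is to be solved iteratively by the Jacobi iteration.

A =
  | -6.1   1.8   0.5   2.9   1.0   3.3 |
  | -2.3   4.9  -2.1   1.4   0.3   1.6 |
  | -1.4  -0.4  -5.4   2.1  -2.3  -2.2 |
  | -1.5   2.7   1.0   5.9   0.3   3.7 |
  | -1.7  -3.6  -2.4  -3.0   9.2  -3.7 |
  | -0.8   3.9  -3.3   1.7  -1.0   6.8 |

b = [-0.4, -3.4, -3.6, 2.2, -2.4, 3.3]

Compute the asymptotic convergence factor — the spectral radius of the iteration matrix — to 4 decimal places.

Split A = D + L + U, D = diag(-6.1, 4.9, -5.4, 5.9, 9.2, 6.8).
T_J = -D⁻¹(L+U): T[0,2] = -(0.5)/(-6.1) = +0.0820; T[0,0] = 0.
  T[0,:] = [+0.0000 +0.2951 +0.0820 +0.4754 +0.1639 +0.5410]
  T[1,:] = [+0.4694 +0.0000 +0.4286 -0.2857 -0.0612 -0.3265]
  T[2,:] = [-0.2593 -0.0741 +0.0000 +0.3889 -0.4259 -0.4074]
  T[3,:] = [+0.2542 -0.4576 -0.1695 +0.0000 -0.0508 -0.6271]
  T[4,:] = [+0.1848 +0.3913 +0.2609 +0.3261 +0.0000 +0.4022]
  T[5,:] = [+0.1176 -0.5735 +0.4853 -0.2500 +0.1471 +0.0000]
moduli |λ_i(T)| = 1.2109, 0.7704, 0.7704, 0.4080, 0.4080, 0.0778.
ρ = 1.2109; 1.2109 > 1 ⇒ diverges.

1.2109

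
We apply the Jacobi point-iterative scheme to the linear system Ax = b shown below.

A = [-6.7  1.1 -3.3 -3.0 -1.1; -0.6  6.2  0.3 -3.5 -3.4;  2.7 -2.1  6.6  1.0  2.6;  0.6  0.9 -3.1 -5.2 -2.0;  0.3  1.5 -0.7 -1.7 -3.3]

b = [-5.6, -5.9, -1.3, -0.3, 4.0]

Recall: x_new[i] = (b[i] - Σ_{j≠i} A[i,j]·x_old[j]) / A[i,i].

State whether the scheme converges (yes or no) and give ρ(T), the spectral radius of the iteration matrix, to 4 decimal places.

no, ρ = 1.1358

A = D + L + U where D = diag(-6.7, 6.2, 6.6, -5.2, -3.3).
T_J = -D⁻¹(L+U): T[0,4] = -(-1.1)/(-6.7) = -0.1642; T[0,0] = 0.
  T[0,:] = [+0.0000, +0.1642, -0.4925, -0.4478, -0.1642]
  T[1,:] = [+0.0968, +0.0000, -0.0484, +0.5645, +0.5484]
  T[2,:] = [-0.4091, +0.3182, +0.0000, -0.1515, -0.3939]
  T[3,:] = [+0.1154, +0.1731, -0.5962, +0.0000, -0.3846]
  T[4,:] = [+0.0909, +0.4545, -0.2121, -0.5152, +0.0000]
|roots of det(T-λI)|: 1.1358, 0.5626, 0.5366, 0.5366, 0.2202.
ρ(T) = max|λ| = 1.1358; 1.1358 > 1, so it fails to converge.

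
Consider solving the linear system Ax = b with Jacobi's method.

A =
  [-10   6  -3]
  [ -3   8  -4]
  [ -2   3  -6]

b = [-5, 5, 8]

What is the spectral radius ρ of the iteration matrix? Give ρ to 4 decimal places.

Let D = diag(-10, 8, -6); L, U the strict triangles.
T_J = -D⁻¹(L+U): T[2,0] = -(-2)/(-6) = -0.3333; T[2,2] = 0.
  T[0,:] = [+0.0000 +0.6000 -0.3000]
  T[1,:] = [+0.3750 +0.0000 +0.5000]
  T[2,:] = [-0.3333 +0.5000 +0.0000]
|roots of det(T-λI)|: 0.8688, 0.5286, 0.3402.
ρ = 0.8688; 0.8688 < 1: convergent.

0.8688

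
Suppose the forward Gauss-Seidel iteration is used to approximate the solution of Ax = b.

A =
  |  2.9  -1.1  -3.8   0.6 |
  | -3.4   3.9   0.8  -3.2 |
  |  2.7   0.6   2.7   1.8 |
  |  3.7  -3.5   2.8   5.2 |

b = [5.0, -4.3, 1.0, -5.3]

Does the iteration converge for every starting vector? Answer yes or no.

Diagonal D = diag(2.9, 3.9, 2.7, 5.2); L, U strict lower/upper.
T_GS = -(D+L)⁻¹U: row 0 first, T[0,1] = -(-1.1)/(2.9) = +0.3793; later rows by forward substitution.
  T[0,:] = [+0.0000 +0.3793 +1.3103 -0.2069]
  T[1,:] = [+0.0000 +0.3307 +0.9372 +0.6401]
  T[2,:] = [+0.0000 -0.4528 -1.5186 -0.6020]
  T[3,:] = [+0.0000 +0.1965 +0.5162 +0.9022]
|eigenvalues of T|: 1.1514, 0.8269, 0.0388, 0.0000.
spectral radius ρ = 1.1514; 1.1514 > 1: divergent.

no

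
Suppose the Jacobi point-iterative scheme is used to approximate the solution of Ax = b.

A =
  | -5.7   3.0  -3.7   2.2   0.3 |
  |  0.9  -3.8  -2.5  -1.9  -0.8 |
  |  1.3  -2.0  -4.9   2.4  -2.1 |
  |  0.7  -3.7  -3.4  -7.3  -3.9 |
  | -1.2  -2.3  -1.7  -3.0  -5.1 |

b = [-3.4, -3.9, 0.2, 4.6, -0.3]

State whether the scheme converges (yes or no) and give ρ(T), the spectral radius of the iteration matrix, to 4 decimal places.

Diagonal D = diag(-5.7, -3.8, -4.9, -7.3, -5.1); L, U strict lower/upper.
Jacobi T = -D⁻¹(L+U): T[4,2] = -(-1.7)/(-5.1) = -0.3333; T[4,4] = 0.
  T[0,:] = [+0.0000 +0.5263 -0.6491 +0.3860 +0.0526]
  T[1,:] = [+0.2368 +0.0000 -0.6579 -0.5000 -0.2105]
  T[2,:] = [+0.2653 -0.4082 +0.0000 +0.4898 -0.4286]
  T[3,:] = [+0.0959 -0.5068 -0.4658 +0.0000 -0.5342]
  T[4,:] = [-0.2353 -0.4510 -0.3333 -0.5882 +0.0000]
|roots of det(T-λI)|: 1.1478, 0.6644, 0.6644, 0.2830, 0.2830.
ρ(T) = max|λ| = 1.1478; 1.1478 > 1 ⇒ diverges.

no, ρ = 1.1478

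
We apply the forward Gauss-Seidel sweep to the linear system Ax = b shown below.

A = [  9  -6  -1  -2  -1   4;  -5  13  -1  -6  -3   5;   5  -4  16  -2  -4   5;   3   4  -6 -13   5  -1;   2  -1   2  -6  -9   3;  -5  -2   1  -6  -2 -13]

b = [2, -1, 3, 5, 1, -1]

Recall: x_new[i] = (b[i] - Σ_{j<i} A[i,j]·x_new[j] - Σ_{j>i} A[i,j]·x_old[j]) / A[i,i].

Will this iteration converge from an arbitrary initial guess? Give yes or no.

yes

Diagonal D = diag(9, 13, 16, -13, -9, -13); L, U strict lower/upper.
T_GS = -(D+L)⁻¹U: row 0 first, T[0,2] = -(-1)/(9) = +0.1111; later rows by forward substitution.
  T[0,:] = [+0.0000 +0.6667 +0.1111 +0.2222 +0.1111 -0.4444]
  T[1,:] = [+0.0000 +0.2564 +0.1197 +0.5470 +0.2735 -0.5556]
  T[2,:] = [+0.0000 -0.1442 -0.0048 +0.1923 +0.2837 -0.3125]
  T[3,:] = [+0.0000 +0.2993 +0.0647 +0.1308 +0.3635 -0.2062]
  T[4,:] = [+0.0000 -0.1119 -0.0328 -0.0559 -0.1850 +0.3643]
  T[5,:] = [+0.0000 -0.4279 -0.0863 -0.2066 -0.2023 +0.2715]
eigenvalue magnitudes: 0.8341, 0.2829, 0.2829, 0.1912, 0.0248, 0.0000.
ρ = 0.8341; 0.8341 < 1 ⇒ converges.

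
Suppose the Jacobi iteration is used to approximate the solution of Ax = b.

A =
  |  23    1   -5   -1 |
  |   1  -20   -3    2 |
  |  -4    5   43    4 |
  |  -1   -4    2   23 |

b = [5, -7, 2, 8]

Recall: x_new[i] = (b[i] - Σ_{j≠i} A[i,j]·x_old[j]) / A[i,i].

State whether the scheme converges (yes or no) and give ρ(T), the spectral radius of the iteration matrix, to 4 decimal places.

Split A = D + L + U, D = diag(23, -20, 43, 23).
Jacobi T = -D⁻¹(L+U): T[0,1] = -(1)/(23) = -0.0435; T[0,0] = 0.
  T[0,:] = [+0.0000  -0.0435  +0.2174  +0.0435]
  T[1,:] = [+0.0500  +0.0000  -0.1500  +0.1000]
  T[2,:] = [+0.0930  -0.1163  +0.0000  -0.0930]
  T[3,:] = [+0.0435  +0.1739  -0.0870  +0.0000]
eigenvalue magnitudes: 0.2397, 0.1721, 0.1721, 0.1024.
spectral radius ρ = 0.2397; 0.2397 < 1, so it converges for any x₀.

yes, ρ = 0.2397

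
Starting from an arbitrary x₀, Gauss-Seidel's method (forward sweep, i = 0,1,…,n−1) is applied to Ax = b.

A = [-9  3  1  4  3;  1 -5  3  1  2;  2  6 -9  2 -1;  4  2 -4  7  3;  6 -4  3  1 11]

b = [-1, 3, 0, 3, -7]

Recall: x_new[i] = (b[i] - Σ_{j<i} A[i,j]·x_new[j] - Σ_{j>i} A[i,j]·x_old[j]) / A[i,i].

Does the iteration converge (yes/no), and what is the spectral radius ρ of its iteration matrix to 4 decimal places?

yes, ρ = 0.5183

Diagonal D = diag(-9, -5, -9, 7, 11); L, U strict lower/upper.
GS T = -(D+L)⁻¹U: row 0 first, T[0,4] = -(3)/(-9) = +0.3333; later rows by forward substitution.
  T[0,:] = [+0.0000, +0.3333, +0.1111, +0.4444, +0.3333]
  T[1,:] = [+0.0000, +0.0667, +0.6222, +0.2889, +0.4667]
  T[2,:] = [+0.0000, +0.1185, +0.4395, +0.5136, +0.2741]
  T[3,:] = [+0.0000, -0.1418, +0.0099, -0.0430, -0.5958]
  T[4,:] = [+0.0000, -0.1770, +0.0449, -0.2735, -0.0327]
|eigenvalues of T|: 0.5183, 0.4210, 0.2182, 0.2182, 0.0000.
ρ = 0.5183; 0.5183 < 1, so it converges for any x₀.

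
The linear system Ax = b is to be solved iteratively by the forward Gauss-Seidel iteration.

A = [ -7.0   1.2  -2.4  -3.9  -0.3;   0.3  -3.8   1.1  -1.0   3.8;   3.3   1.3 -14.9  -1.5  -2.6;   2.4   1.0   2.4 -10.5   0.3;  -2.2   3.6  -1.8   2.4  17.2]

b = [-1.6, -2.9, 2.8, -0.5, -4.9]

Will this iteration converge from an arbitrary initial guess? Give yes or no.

Diagonal D = diag(-7, -3.8, -14.9, -10.5, 17.2); L, U strict lower/upper.
Gauss-Seidel: T = -(D+L)⁻¹U, row 0 first, T[0,3] = -(-3.9)/(-7) = -0.5571; later rows by forward substitution.
  T[0,:] = [+0.0000 +0.1714 -0.3429 -0.5571 -0.0429]
  T[1,:] = [+0.0000 +0.0135 +0.2624 -0.3071 +0.9966]
  T[2,:] = [+0.0000 +0.0391 -0.0530 -0.2509 -0.0970]
  T[3,:] = [+0.0000 +0.0494 -0.0655 -0.2139 +0.0915]
  T[4,:] = [+0.0000 +0.0163 -0.0952 -0.0034 -0.2370]
moduli |λ_i(T)| = 0.3876, 0.1595, 0.0509, 0.0058, 0.0000.
ρ(T) = max|λ| = 0.3876; 0.3876 < 1, so it converges for any x₀.

yes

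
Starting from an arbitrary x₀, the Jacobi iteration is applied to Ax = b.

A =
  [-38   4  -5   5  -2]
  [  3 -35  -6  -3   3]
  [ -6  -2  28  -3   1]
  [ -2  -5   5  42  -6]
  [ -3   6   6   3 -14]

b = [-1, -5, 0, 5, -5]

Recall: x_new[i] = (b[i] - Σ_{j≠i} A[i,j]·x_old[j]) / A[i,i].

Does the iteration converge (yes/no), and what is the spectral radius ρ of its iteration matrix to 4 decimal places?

Let D = diag(-38, -35, 28, 42, -14); L, U the strict triangles.
T_J = -D⁻¹(L+U): T[1,0] = -(3)/(-35) = +0.0857; T[1,1] = 0.
  T[0,:] = [+0.0000 +0.1053 -0.1316 +0.1316 -0.0526]
  T[1,:] = [+0.0857 +0.0000 -0.1714 -0.0857 +0.0857]
  T[2,:] = [+0.2143 +0.0714 +0.0000 +0.1071 -0.0357]
  T[3,:] = [+0.0476 +0.1190 -0.1190 +0.0000 +0.1429]
  T[4,:] = [-0.2143 +0.4286 +0.4286 +0.2143 +0.0000]
moduli |λ_i(T)| = 0.3357, 0.2595, 0.2595, 0.2112, 0.0567.
ρ = 0.3357; 0.3357 < 1, so it converges for any x₀.

yes, ρ = 0.3357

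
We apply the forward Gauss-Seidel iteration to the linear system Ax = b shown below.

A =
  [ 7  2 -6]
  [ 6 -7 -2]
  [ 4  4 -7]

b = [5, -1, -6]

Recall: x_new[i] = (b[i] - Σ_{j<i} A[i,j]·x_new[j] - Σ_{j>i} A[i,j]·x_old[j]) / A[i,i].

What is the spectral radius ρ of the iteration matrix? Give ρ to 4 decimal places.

Let D = diag(7, -7, -7); L, U the strict triangles.
T_GS = -(D+L)⁻¹U: row 0 first, T[0,2] = -(-6)/(7) = +0.8571; later rows by forward substitution.
  T[0,:] = [+0.0000 -0.2857 +0.8571]
  T[1,:] = [+0.0000 -0.2449 +0.4490]
  T[2,:] = [+0.0000 -0.3032 +0.7464]
|eigenvalues of T|: 0.5817, 0.0802, 0.0000.
ρ(T) = max|λ| = 0.5817; 0.5817 < 1 ⇒ converges.

0.5817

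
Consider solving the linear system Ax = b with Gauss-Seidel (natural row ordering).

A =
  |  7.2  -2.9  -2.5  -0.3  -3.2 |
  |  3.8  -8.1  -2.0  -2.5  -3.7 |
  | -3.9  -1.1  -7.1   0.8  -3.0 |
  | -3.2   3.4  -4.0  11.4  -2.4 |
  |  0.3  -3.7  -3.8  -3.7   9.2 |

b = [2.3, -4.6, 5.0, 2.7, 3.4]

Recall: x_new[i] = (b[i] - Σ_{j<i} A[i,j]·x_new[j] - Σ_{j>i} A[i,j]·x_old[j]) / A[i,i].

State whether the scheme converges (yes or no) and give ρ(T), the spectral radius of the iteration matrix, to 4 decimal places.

yes, ρ = 0.5311

Let D = diag(7.2, -8.1, -7.1, 11.4, 9.2); L, U the strict triangles.
Gauss-Seidel: T = -(D+L)⁻¹U, row 0 first, T[0,1] = -(-2.9)/(7.2) = +0.4028; later rows by forward substitution.
  T[0,:] = [+0.0000, +0.4028, +0.3472, +0.0417, +0.4444]
  T[1,:] = [+0.0000, +0.1890, -0.0840, -0.2891, -0.2483]
  T[2,:] = [+0.0000, -0.2505, -0.1777, +0.1346, -0.6282]
  T[3,:] = [+0.0000, -0.0312, +0.0602, +0.1451, +0.1889]
  T[4,:] = [+0.0000, -0.0532, -0.0943, -0.0037, -0.2978]
moduli |λ_i(T)| = 0.5311, 0.3359, 0.0440, 0.0098, 0.0000.
ρ = 0.5311; 0.5311 < 1, so it converges for any x₀.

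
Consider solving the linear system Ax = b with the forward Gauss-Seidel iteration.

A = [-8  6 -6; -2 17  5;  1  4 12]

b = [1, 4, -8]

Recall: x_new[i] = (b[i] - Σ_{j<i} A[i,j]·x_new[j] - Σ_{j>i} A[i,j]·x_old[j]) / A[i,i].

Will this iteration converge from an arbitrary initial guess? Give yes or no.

Split A = D + L + U, D = diag(-8, 17, 12).
T_GS = -(D+L)⁻¹U: row 0 first, T[0,1] = -(6)/(-8) = +0.7500; later rows by forward substitution.
  T[0,:] = [+0.0000, +0.7500, -0.7500]
  T[1,:] = [+0.0000, +0.0882, -0.3824]
  T[2,:] = [+0.0000, -0.0919, +0.1900]
|eigenvalues of T|: 0.3333, 0.0551, 0.0000.
spectral radius ρ = 0.3333; 0.3333 < 1: convergent.

yes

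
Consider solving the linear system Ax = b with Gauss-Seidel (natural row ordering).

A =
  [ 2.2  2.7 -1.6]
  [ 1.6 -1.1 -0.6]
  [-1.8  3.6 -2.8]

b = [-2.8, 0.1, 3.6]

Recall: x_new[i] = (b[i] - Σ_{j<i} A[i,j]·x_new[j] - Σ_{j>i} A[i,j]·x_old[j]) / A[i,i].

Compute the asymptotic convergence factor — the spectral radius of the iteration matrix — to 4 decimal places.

1.2494

Diagonal D = diag(2.2, -1.1, -2.8); L, U strict lower/upper.
GS T = -(D+L)⁻¹U: row 0 first, T[0,1] = -(2.7)/(2.2) = -1.2273; later rows by forward substitution.
  T[0,:] = [+0.0000 -1.2273 +0.7273]
  T[1,:] = [+0.0000 -1.7851 +0.5124]
  T[2,:] = [+0.0000 -1.5062 +0.1913]
eigenvalue magnitudes: 1.2494, 0.3444, 0.0000.
ρ = 1.2494; 1.2494 > 1 ⇒ diverges.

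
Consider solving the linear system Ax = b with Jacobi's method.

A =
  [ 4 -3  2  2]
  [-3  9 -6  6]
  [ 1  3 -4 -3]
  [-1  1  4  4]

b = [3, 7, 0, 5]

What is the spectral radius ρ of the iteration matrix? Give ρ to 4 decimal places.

Write A = D+L+U with D = diag(4, 9, -4, 4).
Jacobi: T = -D⁻¹(L+U), T[0,3] = -(2)/(4) = -0.5000; T[0,0] = 0.
  T[0,:] = [+0.0000  +0.7500  -0.5000  -0.5000]
  T[1,:] = [+0.3333  +0.0000  +0.6667  -0.6667]
  T[2,:] = [+0.2500  +0.7500  +0.0000  -0.7500]
  T[3,:] = [+0.2500  -0.2500  -1.0000  +0.0000]
eigenvalue magnitudes: 1.4162, 0.7860, 0.3905, 0.2396.
ρ = 1.4162; 1.4162 > 1 ⇒ diverges.

1.4162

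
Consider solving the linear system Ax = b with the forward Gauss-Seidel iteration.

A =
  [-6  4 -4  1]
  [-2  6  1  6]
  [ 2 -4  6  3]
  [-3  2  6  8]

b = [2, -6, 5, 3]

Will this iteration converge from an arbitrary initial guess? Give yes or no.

no

Diagonal D = diag(-6, 6, 6, 8); L, U strict lower/upper.
GS T = -(D+L)⁻¹U: row 0 first, T[0,2] = -(-4)/(-6) = -0.6667; later rows by forward substitution.
  T[0,:] = [+0.0000 +0.6667 -0.6667 +0.1667]
  T[1,:] = [+0.0000 +0.2222 -0.3889 -0.9444]
  T[2,:] = [+0.0000 -0.0741 -0.0370 -1.1852]
  T[3,:] = [+0.0000 +0.2500 -0.1250 +1.1875]
moduli |λ_i(T)| = 1.1536, 0.1344, 0.1344, 0.0000.
spectral radius ρ = 1.1536; 1.1536 > 1: divergent.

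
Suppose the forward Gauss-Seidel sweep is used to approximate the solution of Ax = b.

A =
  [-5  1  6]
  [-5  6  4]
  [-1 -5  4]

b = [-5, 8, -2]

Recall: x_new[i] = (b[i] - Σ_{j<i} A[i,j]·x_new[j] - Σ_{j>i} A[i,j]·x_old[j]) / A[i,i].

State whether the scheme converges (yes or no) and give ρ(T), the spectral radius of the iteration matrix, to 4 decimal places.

yes, ρ = 0.8438

Let D = diag(-5, 6, 4); L, U the strict triangles.
T_GS = -(D+L)⁻¹U: row 0 first, T[0,1] = -(1)/(-5) = +0.2000; later rows by forward substitution.
  T[0,:] = [+0.0000 +0.2000 +1.2000]
  T[1,:] = [+0.0000 +0.1667 +0.3333]
  T[2,:] = [+0.0000 +0.2583 +0.7167]
moduli |λ_i(T)| = 0.8438, 0.0395, 0.0000.
ρ = 0.8438; 0.8438 < 1, so it converges for any x₀.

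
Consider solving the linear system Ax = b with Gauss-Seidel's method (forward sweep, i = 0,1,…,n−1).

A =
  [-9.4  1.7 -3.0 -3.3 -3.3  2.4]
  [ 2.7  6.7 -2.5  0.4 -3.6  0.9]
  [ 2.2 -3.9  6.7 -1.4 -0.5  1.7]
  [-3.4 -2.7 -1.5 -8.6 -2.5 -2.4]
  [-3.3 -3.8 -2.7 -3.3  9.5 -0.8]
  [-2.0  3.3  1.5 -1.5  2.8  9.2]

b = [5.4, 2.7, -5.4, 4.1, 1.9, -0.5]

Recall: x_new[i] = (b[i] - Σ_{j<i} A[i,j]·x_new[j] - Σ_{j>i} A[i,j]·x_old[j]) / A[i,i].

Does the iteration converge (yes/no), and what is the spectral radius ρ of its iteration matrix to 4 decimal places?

yes, ρ = 0.8281

A = D + L + U where D = diag(-9.4, 6.7, 6.7, -8.6, 9.5, 9.2).
T_GS = -(D+L)⁻¹U: row 0 first, T[0,4] = -(-3.3)/(-9.4) = -0.3511; later rows by forward substitution.
  T[0,:] = [+0.0000  +0.1809  -0.3191  -0.3511  -0.3511  +0.2553]
  T[1,:] = [+0.0000  -0.0729  +0.5017  +0.0818  +0.6788  -0.2372]
  T[2,:] = [+0.0000  -0.1018  +0.3969  +0.3718  +0.5850  -0.4756]
  T[3,:] = [+0.0000  -0.0309  -0.1006  +0.0483  -0.4671  -0.2226]
  T[4,:] = [+0.0000  -0.0060  +0.1677  +0.0332  +0.1536  -0.1345]
  T[5,:] = [+0.0000  +0.0788  -0.3815  -0.1685  -0.5381  +0.2228]
|λ(T)| sorted: 0.8281, 0.2074, 0.1432, 0.1432, 0.0213, 0.0000.
ρ = 0.8281; 0.8281 < 1 ⇒ converges.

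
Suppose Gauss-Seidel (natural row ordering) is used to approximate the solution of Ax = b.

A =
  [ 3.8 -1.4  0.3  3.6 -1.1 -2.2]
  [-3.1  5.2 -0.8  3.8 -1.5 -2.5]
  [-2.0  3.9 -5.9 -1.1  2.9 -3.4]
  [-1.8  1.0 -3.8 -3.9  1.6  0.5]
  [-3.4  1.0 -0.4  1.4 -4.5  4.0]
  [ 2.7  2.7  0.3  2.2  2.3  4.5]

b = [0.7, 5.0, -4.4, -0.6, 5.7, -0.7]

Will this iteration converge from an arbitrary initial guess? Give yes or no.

Let D = diag(3.8, 5.2, -5.9, -3.9, -4.5, 4.5); L, U the strict triangles.
T_GS = -(D+L)⁻¹U: row 0 first, T[0,2] = -(0.3)/(3.8) = -0.0789; later rows by forward substitution.
  T[0,:] = [+0.0000, +0.3684, -0.0789, -0.9474, +0.2895, +0.5789]
  T[1,:] = [+0.0000, +0.2196, +0.1068, -1.2955, +0.4610, +0.8259]
  T[2,:] = [+0.0000, +0.0203, +0.0973, -0.7217, +0.6981, -0.2266]
  T[3,:] = [+0.0000, -0.1335, -0.0310, +0.8082, -0.2854, +0.2935]
  T[4,:] = [+0.0000, -0.2729, +0.0651, +0.7435, -0.2671, +0.7465]
  T[5,:] = [+0.0000, -0.1494, -0.0413, +0.6187, -0.2208, -1.3528]
eigenvalue magnitudes: 1.2896, 0.6022, 0.3864, 0.2276, 0.0339, 0.0000.
ρ = 1.2896; 1.2896 > 1, so it fails to converge.

no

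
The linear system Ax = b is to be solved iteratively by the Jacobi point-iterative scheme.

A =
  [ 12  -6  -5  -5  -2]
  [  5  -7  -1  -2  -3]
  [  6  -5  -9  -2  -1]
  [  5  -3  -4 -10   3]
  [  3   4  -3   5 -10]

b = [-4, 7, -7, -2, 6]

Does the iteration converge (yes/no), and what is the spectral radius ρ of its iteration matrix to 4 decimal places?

no, ρ = 1.2554

A = D + L + U where D = diag(12, -7, -9, -10, -10).
Jacobi: T = -D⁻¹(L+U), T[3,1] = -(-3)/(-10) = -0.3000; T[3,3] = 0.
  T[0,:] = [+0.0000  +0.5000  +0.4167  +0.4167  +0.1667]
  T[1,:] = [+0.7143  +0.0000  -0.1429  -0.2857  -0.4286]
  T[2,:] = [+0.6667  -0.5556  +0.0000  -0.2222  -0.1111]
  T[3,:] = [+0.5000  -0.3000  -0.4000  +0.0000  +0.3000]
  T[4,:] = [+0.3000  +0.4000  -0.3000  +0.5000  +0.0000]
|λ(T)| sorted: 1.2554, 0.7039, 0.5211, 0.5211, 0.2889.
spectral radius ρ = 1.2554; 1.2554 > 1: divergent.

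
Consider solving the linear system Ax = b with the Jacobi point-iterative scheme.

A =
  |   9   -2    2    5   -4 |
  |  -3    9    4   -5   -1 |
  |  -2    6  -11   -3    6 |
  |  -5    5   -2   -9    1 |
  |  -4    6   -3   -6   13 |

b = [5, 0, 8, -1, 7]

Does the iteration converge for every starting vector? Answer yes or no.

no

Diagonal D = diag(9, 9, -11, -9, 13); L, U strict lower/upper.
T_J = -D⁻¹(L+U): T[2,4] = -(6)/(-11) = +0.5455; T[2,2] = 0.
  T[0,:] = [+0.0000 +0.2222 -0.2222 -0.5556 +0.4444]
  T[1,:] = [+0.3333 +0.0000 -0.4444 +0.5556 +0.1111]
  T[2,:] = [-0.1818 +0.5455 +0.0000 -0.2727 +0.5455]
  T[3,:] = [-0.5556 +0.5556 -0.2222 +0.0000 +0.1111]
  T[4,:] = [+0.3077 -0.4615 +0.2308 +0.4615 +0.0000]
moduli |λ_i(T)| = 1.1540, 0.5624, 0.4584, 0.3541, 0.3541.
ρ = 1.1540; 1.1540 > 1 ⇒ diverges.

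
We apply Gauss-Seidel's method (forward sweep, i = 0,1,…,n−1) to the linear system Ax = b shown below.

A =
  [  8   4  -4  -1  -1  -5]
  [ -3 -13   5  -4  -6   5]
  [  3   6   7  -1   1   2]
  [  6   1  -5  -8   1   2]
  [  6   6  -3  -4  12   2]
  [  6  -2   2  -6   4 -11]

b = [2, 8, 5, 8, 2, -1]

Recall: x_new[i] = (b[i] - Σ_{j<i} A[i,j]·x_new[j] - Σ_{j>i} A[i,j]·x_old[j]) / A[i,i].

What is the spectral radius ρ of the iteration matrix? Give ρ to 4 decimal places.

1.5156

Split A = D + L + U, D = diag(8, -13, 7, -8, 12, -11).
GS T = -(D+L)⁻¹U: row 0 first, T[0,1] = -(4)/(8) = -0.5000; later rows by forward substitution.
  T[0,:] = [+0.0000 -0.5000 +0.5000 +0.1250 +0.1250 +0.6250]
  T[1,:] = [+0.0000 +0.1154 +0.2692 -0.3365 -0.4904 +0.2404]
  T[2,:] = [+0.0000 +0.1154 -0.4451 +0.3777 +0.2239 -0.7596]
  T[3,:] = [+0.0000 -0.4327 +0.6868 -0.1844 +0.0175 +1.2236]
  T[4,:] = [+0.0000 +0.0769 -0.2669 +0.1387 +0.2445 -0.3814]
  T[5,:] = [+0.0000 -0.0087 -0.3288 +0.3491 +0.2774 -0.6470]
moduli |λ_i(T)| = 1.5156, 0.4348, 0.2237, 0.0845, 0.0251, 0.0000.
ρ(T) = max|λ| = 1.5156; 1.5156 > 1, so it fails to converge.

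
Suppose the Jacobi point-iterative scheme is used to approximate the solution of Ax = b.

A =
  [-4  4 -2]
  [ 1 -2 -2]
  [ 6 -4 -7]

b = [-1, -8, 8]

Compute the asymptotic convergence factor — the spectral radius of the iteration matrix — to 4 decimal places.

1.1293

Let D = diag(-4, -2, -7); L, U the strict triangles.
Jacobi: T = -D⁻¹(L+U), T[1,2] = -(-2)/(-2) = -1.0000; T[1,1] = 0.
  T[0,:] = [+0.0000 +1.0000 -0.5000]
  T[1,:] = [+0.5000 +0.0000 -1.0000]
  T[2,:] = [+0.8571 -0.5714 +0.0000]
|eigenvalues of T|: 1.1293, 0.7953, 0.7953.
ρ = 1.1293; 1.1293 > 1: divergent.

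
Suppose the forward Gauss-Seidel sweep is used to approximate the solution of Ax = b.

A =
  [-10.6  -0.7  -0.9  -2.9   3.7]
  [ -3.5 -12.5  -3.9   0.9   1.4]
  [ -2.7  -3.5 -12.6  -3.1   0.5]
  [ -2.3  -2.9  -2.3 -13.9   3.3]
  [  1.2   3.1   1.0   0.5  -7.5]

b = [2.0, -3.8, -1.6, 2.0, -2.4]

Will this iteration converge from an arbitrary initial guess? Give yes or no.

yes

Split A = D + L + U, D = diag(-10.6, -12.5, -12.6, -13.9, -7.5).
Gauss-Seidel: T = -(D+L)⁻¹U, row 0 first, T[0,4] = -(3.7)/(-10.6) = +0.3491; later rows by forward substitution.
  T[0,:] = [+0.0000, -0.0660, -0.0849, -0.2736, +0.3491]
  T[1,:] = [+0.0000, +0.0185, -0.2882, +0.1486, +0.0143]
  T[2,:] = [+0.0000, +0.0090, +0.0983, -0.2287, -0.0391]
  T[3,:] = [+0.0000, +0.0056, +0.0579, +0.0521, +0.1831]
  T[4,:] = [+0.0000, -0.0013, -0.1158, -0.0094, +0.0687]
|roots of det(T-λI)|: 0.2214, 0.1690, 0.1690, 0.0304, 0.0000.
spectral radius ρ = 0.2214; 0.2214 < 1, so it converges for any x₀.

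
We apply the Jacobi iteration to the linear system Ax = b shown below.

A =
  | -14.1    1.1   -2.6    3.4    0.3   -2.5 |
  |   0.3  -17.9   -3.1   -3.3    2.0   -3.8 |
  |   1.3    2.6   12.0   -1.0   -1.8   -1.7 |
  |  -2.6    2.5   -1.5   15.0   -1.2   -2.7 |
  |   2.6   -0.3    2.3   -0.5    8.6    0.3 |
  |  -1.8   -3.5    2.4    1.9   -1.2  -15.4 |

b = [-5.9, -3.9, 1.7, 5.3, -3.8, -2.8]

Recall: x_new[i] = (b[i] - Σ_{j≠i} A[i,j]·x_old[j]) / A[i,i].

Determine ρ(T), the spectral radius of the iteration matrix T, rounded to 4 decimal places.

0.5119

Let D = diag(-14.1, -17.9, 12, 15, 8.6, -15.4); L, U the strict triangles.
Jacobi: T = -D⁻¹(L+U), T[2,1] = -(2.6)/(12) = -0.2167; T[2,2] = 0.
  T[0,:] = [+0.0000  +0.0780  -0.1844  +0.2411  +0.0213  -0.1773]
  T[1,:] = [+0.0168  +0.0000  -0.1732  -0.1844  +0.1117  -0.2123]
  T[2,:] = [-0.1083  -0.2167  +0.0000  +0.0833  +0.1500  +0.1417]
  T[3,:] = [+0.1733  -0.1667  +0.1000  +0.0000  +0.0800  +0.1800]
  T[4,:] = [-0.3023  +0.0349  -0.2674  +0.0581  +0.0000  -0.0349]
  T[5,:] = [-0.1169  -0.2273  +0.1558  +0.1234  -0.0779  +0.0000]
|eigenvalues of T|: 0.5119, 0.3592, 0.2343, 0.1985, 0.1785, 0.1785.
ρ = 0.5119; 0.5119 < 1: convergent.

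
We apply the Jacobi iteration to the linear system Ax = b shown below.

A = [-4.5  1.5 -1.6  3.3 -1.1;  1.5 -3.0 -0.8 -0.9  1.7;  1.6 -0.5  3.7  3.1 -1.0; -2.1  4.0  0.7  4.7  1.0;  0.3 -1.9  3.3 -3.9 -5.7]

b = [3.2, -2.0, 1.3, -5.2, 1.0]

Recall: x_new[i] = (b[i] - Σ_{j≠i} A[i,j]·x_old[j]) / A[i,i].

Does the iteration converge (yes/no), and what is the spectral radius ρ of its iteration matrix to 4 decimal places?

Let D = diag(-4.5, -3, 3.7, 4.7, -5.7); L, U the strict triangles.
Jacobi T = -D⁻¹(L+U): T[4,3] = -(-3.9)/(-5.7) = -0.6842; T[4,4] = 0.
  T[0,:] = [+0.0000 +0.3333 -0.3556 +0.7333 -0.2444]
  T[1,:] = [+0.5000 +0.0000 -0.2667 -0.3000 +0.5667]
  T[2,:] = [-0.4324 +0.1351 +0.0000 -0.8378 +0.2703]
  T[3,:] = [+0.4468 -0.8511 -0.1489 +0.0000 -0.2128]
  T[4,:] = [+0.0526 -0.3333 +0.5789 -0.6842 +0.0000]
moduli |λ_i(T)| = 1.1333, 0.8145, 0.4176, 0.4176, 0.3579.
spectral radius ρ = 1.1333; 1.1333 > 1 ⇒ diverges.

no, ρ = 1.1333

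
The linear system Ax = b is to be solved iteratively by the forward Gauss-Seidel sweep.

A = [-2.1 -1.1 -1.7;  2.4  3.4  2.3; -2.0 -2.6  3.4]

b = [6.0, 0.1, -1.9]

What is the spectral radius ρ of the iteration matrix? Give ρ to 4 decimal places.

0.5594

Diagonal D = diag(-2.1, 3.4, 3.4); L, U strict lower/upper.
Gauss-Seidel: T = -(D+L)⁻¹U, row 0 first, T[0,1] = -(-1.1)/(-2.1) = -0.5238; later rows by forward substitution.
  T[0,:] = [+0.0000, -0.5238, -0.8095]
  T[1,:] = [+0.0000, +0.3697, -0.1050]
  T[2,:] = [+0.0000, -0.0254, -0.5565]
|roots of det(T-λI)|: 0.5594, 0.3726, 0.0000.
spectral radius ρ = 0.5594; 0.5594 < 1, so it converges for any x₀.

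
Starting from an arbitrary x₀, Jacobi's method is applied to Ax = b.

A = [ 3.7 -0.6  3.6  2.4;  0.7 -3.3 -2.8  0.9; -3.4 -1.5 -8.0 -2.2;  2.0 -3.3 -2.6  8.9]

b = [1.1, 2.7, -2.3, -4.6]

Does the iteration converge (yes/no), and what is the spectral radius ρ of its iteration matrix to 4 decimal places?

yes, ρ = 0.8503

Diagonal D = diag(3.7, -3.3, -8, 8.9); L, U strict lower/upper.
T_J = -D⁻¹(L+U): T[2,1] = -(-1.5)/(-8) = -0.1875; T[2,2] = 0.
  T[0,:] = [+0.0000 +0.1622 -0.9730 -0.6486]
  T[1,:] = [+0.2121 +0.0000 -0.8485 +0.2727]
  T[2,:] = [-0.4250 -0.1875 +0.0000 -0.2750]
  T[3,:] = [-0.2247 +0.3708 +0.2921 +0.0000]
moduli |λ_i(T)| = 0.8503, 0.6608, 0.6608, 0.3921.
ρ(T) = max|λ| = 0.8503; 0.8503 < 1, so it converges for any x₀.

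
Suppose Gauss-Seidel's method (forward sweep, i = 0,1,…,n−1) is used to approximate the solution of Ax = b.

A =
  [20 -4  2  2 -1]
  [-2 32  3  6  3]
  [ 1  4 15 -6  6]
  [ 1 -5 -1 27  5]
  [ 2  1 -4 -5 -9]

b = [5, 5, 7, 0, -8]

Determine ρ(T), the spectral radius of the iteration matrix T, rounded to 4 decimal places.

0.4619

Write A = D+L+U with D = diag(20, 32, 15, 27, -9).
GS T = -(D+L)⁻¹U: row 0 first, T[0,2] = -(2)/(20) = -0.1000; later rows by forward substitution.
  T[0,:] = [+0.0000 +0.2000 -0.1000 -0.1000 +0.0500]
  T[1,:] = [+0.0000 +0.0125 -0.1000 -0.1938 -0.0906]
  T[2,:] = [+0.0000 -0.0167 +0.0333 +0.4583 -0.3792]
  T[3,:] = [+0.0000 -0.0057 -0.0136 -0.0152 -0.2179]
  T[4,:] = [+0.0000 +0.0564 -0.0406 -0.2390 +0.2906]
eigenvalue magnitudes: 0.4619, 0.0986, 0.0986, 0.0687, 0.0000.
ρ = 0.4619; 0.4619 < 1, so it converges for any x₀.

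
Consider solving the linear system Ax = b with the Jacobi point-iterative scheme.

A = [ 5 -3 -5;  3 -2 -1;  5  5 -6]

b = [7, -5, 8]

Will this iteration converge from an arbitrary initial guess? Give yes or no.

Write A = D+L+U with D = diag(5, -2, -6).
Jacobi T = -D⁻¹(L+U): T[1,0] = -(3)/(-2) = +1.5000; T[1,1] = 0.
  T[0,:] = [+0.0000 +0.6000 +1.0000]
  T[1,:] = [+1.5000 +0.0000 -0.5000]
  T[2,:] = [+0.8333 +0.8333 +0.0000]
|roots of det(T-λI)|: 1.4213, 0.8388, 0.8388.
spectral radius ρ = 1.4213; 1.4213 > 1, so it fails to converge.

no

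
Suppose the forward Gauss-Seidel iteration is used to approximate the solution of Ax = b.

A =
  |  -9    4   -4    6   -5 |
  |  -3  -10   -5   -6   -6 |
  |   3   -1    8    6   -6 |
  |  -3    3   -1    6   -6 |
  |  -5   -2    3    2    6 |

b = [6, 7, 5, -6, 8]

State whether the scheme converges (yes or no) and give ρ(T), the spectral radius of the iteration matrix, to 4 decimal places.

Write A = D+L+U with D = diag(-9, -10, 8, 6, 6).
T_GS = -(D+L)⁻¹U: row 0 first, T[0,4] = -(-5)/(-9) = -0.5556; later rows by forward substitution.
  T[0,:] = [+0.0000  +0.4444  -0.4444  +0.6667  -0.5556]
  T[1,:] = [+0.0000  -0.1333  -0.3667  -0.8000  -0.4333]
  T[2,:] = [+0.0000  -0.1833  +0.1208  -1.1000  +0.9042]
  T[3,:] = [+0.0000  +0.2583  -0.0187  +0.5500  +1.0896]
  T[4,:] = [+0.0000  +0.3315  -0.5468  +0.6556  -1.4227]
|roots of det(T-λI)|: 1.2941, 0.8270, 0.3602, 0.3602, 0.0000.
ρ = 1.2941; 1.2941 > 1 ⇒ diverges.

no, ρ = 1.2941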